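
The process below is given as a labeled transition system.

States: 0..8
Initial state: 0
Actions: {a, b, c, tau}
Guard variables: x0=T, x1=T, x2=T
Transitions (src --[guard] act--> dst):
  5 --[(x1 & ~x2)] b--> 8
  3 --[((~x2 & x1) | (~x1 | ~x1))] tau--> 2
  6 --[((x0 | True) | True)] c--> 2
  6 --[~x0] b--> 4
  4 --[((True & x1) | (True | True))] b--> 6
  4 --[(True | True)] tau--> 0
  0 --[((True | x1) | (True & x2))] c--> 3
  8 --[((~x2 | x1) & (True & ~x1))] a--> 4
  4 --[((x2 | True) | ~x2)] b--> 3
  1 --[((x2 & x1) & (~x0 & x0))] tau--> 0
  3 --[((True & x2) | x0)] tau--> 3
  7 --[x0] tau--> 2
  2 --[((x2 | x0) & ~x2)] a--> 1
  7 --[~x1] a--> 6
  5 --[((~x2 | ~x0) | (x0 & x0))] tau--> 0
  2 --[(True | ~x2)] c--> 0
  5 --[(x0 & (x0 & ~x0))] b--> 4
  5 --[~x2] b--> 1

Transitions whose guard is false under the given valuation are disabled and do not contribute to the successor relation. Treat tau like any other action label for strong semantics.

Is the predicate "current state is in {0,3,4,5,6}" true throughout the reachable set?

Answer: INVARIANT HOLDS

Working:
Inv-set: {0,3,4,5,6}
R = {0,3}
  0: ok
  3: ok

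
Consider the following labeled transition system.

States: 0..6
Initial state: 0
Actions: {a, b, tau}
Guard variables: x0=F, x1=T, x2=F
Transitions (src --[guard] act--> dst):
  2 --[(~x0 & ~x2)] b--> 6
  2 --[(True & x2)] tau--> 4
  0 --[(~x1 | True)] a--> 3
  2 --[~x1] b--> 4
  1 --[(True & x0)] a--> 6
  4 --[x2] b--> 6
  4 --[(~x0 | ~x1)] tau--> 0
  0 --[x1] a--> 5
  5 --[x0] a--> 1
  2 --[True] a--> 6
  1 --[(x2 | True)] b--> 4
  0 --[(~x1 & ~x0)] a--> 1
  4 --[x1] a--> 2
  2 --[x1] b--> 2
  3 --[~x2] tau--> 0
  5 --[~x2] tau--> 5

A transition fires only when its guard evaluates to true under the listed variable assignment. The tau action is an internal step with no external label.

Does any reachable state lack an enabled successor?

Answer: DEADLOCK-FREE

Working:
Reach set: {0,3,5}
  0: a→3  a→5  [2 exit(s)]
  3: tau→0  [1 exit(s)]
  5: tau→5  [1 exit(s)]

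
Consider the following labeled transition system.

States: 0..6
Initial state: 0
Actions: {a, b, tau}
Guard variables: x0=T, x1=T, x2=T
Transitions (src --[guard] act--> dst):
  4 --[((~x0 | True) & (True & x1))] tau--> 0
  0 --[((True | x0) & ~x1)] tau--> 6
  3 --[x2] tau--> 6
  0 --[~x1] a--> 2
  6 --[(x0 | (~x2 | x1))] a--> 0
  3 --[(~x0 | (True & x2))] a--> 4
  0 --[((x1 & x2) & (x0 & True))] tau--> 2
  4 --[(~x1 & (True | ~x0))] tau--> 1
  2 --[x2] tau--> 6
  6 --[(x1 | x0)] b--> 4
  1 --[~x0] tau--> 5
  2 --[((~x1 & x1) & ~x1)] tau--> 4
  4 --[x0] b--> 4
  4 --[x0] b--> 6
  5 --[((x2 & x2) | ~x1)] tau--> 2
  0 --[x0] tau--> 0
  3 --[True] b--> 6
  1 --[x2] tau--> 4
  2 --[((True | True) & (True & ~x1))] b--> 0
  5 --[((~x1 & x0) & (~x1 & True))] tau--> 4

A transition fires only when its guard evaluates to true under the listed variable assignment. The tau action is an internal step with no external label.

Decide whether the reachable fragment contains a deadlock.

Answer: DEADLOCK-FREE

Analysis:
R = {0,2,4,6}
  0: tau→0  tau→2  [deg 2]
  2: tau→6  [deg 1]
  4: b→4  b→6  tau→0  [deg 3]
  6: a→0  b→4  [deg 2]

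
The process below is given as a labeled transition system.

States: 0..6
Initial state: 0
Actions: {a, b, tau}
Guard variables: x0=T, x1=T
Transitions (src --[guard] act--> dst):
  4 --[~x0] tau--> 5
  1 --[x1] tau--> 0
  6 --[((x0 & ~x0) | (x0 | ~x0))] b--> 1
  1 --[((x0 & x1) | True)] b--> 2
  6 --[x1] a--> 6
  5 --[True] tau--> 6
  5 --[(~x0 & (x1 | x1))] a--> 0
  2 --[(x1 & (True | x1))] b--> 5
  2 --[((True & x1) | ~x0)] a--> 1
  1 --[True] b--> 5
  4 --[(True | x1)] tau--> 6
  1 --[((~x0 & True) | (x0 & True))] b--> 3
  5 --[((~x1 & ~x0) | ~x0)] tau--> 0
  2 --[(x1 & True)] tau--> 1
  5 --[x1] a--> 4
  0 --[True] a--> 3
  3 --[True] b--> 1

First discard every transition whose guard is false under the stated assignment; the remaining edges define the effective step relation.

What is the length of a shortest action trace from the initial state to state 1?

BFS to 1:
  depth 0: {0}
  depth 1: {3}
  depth 2: {1}
first hit 1 at d=2 via a·b

Answer: 2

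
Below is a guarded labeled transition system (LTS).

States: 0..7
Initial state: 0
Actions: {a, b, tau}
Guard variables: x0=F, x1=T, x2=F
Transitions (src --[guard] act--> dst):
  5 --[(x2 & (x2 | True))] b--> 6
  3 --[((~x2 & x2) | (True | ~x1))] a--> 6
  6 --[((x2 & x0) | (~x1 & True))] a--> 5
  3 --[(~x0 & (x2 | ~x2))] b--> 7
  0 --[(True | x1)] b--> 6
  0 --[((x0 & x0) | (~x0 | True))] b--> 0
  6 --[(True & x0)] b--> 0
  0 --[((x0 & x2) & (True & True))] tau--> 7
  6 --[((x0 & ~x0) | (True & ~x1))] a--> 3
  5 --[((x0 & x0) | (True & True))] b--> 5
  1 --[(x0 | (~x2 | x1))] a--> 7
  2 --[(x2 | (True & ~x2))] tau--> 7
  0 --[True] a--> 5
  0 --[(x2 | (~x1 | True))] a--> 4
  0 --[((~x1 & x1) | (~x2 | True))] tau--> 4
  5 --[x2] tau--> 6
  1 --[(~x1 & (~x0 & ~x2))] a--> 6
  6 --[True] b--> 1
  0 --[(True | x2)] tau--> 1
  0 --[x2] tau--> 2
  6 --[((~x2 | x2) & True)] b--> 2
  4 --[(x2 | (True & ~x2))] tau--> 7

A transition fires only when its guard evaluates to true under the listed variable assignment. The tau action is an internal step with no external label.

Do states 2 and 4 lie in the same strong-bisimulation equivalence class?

Compute ~ classes (split until stable):
  P[0] = {{0,1,2,3,4,5,6,7}}
  P[1] = {{0},{1},{2,4},{3},{5,6},{7}}
  P[2] = {{0},{1},{2,4},{3},{5},{6},{7}}
7 equivalence class(es) (converged in 3)
[2]={2,4}  [4]={2,4}

Answer: BISIMILAR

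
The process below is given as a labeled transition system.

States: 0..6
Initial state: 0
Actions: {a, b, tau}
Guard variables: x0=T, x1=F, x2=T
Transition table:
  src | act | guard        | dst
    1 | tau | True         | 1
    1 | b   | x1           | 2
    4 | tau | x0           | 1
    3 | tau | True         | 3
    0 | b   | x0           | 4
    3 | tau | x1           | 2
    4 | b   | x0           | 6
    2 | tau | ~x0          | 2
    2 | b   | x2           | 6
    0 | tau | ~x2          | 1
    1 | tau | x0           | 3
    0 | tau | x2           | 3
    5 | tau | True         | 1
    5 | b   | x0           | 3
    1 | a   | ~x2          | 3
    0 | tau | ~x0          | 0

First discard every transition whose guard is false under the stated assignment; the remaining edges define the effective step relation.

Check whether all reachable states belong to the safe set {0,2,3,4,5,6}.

Safe = {0,2,3,4,5,6}
R = {0,1,3,4,6}
  0: safe
  1: VIOLATES
  3: safe
  4: safe
  6: safe
counterexample path to 1: b·tau

Answer: INVARIANT VIOLATED at state 1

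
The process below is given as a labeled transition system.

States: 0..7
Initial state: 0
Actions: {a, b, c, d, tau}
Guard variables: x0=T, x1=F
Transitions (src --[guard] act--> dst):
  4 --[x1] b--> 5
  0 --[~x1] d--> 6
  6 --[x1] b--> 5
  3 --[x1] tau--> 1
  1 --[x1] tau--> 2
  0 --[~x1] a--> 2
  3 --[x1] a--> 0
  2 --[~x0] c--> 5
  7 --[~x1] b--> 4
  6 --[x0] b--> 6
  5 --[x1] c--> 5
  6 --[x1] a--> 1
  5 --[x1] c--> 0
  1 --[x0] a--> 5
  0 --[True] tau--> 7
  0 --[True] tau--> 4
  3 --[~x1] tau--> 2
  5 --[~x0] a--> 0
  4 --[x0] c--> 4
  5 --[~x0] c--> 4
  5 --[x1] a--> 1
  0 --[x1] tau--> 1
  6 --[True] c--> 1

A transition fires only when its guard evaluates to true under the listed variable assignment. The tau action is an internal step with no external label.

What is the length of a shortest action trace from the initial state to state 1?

Breadth-first toward 1:
  depth 0: {0}
  depth 1: {2,4,6,7}
  depth 2: {1}
1 enters at depth 2; path d·c

Answer: 2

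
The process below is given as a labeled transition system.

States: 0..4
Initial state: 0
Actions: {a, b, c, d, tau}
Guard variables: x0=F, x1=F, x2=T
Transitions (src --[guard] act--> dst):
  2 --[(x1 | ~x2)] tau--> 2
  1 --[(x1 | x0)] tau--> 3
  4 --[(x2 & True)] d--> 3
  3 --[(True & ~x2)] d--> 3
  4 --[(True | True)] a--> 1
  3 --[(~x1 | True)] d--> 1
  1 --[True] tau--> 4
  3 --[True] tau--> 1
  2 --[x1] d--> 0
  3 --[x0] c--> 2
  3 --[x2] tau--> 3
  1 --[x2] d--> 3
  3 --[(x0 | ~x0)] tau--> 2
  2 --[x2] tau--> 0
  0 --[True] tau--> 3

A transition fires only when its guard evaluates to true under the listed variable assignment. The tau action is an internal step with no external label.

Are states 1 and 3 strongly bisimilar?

Refine partition for ~:
  P[0] = {{0,1,2,3,4}}
  P[1] = {{0,2},{1,3},{4}}
  P[2] = {{0},{1},{2},{3},{4}}
5 equivalence class(es) (converged in 3)
class of 1: {1}; class of 3: {3}

Answer: NOT BISIMILAR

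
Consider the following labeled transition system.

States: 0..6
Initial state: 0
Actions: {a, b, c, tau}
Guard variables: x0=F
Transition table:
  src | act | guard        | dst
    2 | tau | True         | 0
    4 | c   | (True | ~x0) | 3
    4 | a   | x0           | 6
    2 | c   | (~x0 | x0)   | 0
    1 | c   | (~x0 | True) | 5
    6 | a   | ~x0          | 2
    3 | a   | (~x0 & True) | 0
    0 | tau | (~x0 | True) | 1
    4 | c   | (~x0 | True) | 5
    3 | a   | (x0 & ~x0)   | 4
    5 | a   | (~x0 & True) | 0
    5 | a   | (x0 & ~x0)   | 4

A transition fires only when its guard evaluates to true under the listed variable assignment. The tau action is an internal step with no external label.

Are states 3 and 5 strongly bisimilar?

Answer: BISIMILAR

Analysis:
Refine partition for ~:
  π0 = {{0,1,2,3,4,5,6}}
  π1 = {{0},{1,4},{2},{3,5,6}}
  π2 = {{0},{1,4},{2},{3,5},{6}}
Fixed point at round 3; 5 class(es).
class of 3: {3,5}; class of 5: {3,5}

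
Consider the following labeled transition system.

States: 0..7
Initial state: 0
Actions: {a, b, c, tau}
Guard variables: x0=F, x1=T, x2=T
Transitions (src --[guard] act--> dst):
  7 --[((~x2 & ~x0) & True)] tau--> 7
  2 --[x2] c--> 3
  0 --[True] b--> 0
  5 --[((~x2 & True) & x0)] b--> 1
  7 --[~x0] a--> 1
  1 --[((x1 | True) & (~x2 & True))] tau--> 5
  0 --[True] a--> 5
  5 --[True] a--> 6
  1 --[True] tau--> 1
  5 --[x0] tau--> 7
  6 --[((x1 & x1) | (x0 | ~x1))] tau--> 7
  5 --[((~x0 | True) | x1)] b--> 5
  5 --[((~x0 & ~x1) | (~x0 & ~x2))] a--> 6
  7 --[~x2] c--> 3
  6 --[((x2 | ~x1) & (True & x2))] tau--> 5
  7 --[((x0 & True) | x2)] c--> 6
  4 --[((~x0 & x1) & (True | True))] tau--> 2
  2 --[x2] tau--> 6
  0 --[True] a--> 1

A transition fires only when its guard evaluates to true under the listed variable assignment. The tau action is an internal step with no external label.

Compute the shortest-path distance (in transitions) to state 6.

BFS to 6:
  depth 0: {0}
  depth 1: {1,5}
  depth 2: {6}
first hit 6 at d=2 via a·a

Answer: 2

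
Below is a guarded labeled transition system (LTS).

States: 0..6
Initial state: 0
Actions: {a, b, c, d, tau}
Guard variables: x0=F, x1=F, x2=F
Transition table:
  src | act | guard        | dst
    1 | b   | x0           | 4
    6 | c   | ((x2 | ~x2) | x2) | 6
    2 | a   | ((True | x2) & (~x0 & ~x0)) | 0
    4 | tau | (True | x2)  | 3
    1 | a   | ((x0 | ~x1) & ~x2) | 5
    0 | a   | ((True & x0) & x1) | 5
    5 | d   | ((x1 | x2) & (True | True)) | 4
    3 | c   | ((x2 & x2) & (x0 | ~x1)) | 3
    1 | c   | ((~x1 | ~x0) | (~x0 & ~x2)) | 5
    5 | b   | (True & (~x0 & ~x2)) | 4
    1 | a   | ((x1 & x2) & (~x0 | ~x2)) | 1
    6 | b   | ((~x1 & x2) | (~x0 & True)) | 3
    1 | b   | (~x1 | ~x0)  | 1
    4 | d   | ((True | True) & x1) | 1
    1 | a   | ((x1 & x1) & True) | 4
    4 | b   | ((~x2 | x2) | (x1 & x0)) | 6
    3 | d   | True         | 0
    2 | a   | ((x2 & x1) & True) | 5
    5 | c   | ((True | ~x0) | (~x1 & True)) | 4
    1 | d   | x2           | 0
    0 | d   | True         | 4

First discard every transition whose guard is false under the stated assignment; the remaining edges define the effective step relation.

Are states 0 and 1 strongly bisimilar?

Answer: NOT BISIMILAR

Working:
Refine partition for ~:
  round 0: {{0,1,2,3,4,5,6}}
  round 1: {{0,3},{1},{2},{4},{5,6}}
  round 2: {{0},{1},{2},{3},{4},{5},{6}}
Fixed point at round 3; 7 class(es).
[0]={0}  [1]={1}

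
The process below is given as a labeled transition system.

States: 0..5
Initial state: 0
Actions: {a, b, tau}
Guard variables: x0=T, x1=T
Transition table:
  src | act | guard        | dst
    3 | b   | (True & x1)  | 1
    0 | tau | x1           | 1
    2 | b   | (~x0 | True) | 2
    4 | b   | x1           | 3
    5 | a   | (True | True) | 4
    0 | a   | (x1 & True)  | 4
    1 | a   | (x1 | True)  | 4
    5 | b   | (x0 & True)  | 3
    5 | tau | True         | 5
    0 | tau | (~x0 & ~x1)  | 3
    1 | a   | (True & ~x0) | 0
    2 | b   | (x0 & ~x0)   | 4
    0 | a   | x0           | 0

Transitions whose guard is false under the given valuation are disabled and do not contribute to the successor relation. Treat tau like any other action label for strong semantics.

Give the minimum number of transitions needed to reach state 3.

Answer: 2

Working:
Breadth-first toward 3:
  depth 0: {0}
  depth 1: {1,4}
  depth 2: {3}
3 enters at depth 2; path a·b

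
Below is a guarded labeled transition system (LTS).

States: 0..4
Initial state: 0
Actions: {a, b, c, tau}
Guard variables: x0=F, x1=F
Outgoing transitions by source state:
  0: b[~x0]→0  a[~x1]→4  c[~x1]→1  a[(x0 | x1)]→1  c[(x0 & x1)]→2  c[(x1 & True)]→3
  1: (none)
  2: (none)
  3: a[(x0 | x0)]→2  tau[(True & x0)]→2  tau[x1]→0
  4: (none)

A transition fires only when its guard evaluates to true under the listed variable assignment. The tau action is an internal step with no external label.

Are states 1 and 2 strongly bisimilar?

Answer: BISIMILAR

Analysis:
Compute ~ classes (split until stable):
  π0 = {{0,1,2,3,4}}
  π1 = {{0},{1,2,3,4}}
Fixed point at round 2; 2 class(es).
1∈{1,2,3,4}, 2∈{1,2,3,4}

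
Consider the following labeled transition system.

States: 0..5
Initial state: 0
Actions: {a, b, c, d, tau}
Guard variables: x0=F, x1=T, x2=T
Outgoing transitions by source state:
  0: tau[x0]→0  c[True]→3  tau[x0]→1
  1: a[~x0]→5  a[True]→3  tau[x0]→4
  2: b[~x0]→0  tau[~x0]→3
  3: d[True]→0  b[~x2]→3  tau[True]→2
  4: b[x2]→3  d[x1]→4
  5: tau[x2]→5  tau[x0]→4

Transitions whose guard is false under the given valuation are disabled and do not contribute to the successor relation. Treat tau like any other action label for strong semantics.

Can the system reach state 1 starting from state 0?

Guard filter leaves 10 enabled edge(s).
L0 = {0}
L1 = {3}  total {0,3}
L2 = {2}  total {0,2,3}
Reachable = {0,2,3}

Answer: UNREACHABLE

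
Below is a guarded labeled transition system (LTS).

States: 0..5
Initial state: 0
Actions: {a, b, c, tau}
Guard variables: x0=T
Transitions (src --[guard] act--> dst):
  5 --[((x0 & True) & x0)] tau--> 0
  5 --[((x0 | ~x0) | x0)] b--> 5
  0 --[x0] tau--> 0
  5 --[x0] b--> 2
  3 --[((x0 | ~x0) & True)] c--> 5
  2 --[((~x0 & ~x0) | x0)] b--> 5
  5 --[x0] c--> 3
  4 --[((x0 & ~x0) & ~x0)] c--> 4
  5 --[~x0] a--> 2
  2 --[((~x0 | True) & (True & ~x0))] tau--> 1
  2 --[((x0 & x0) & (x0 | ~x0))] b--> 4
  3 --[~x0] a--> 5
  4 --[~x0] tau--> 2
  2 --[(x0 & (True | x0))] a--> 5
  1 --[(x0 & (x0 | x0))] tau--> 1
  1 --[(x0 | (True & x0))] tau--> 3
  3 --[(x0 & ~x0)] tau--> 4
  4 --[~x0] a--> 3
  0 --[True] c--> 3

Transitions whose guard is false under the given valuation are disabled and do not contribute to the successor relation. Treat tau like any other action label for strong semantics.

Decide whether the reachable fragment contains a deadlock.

Answer: DEADLOCK at state 4

Trace:
Reach set: {0,2,3,4,5}
  0: c→3  tau→0  [2 exit(s)]
  2: a→5  b→4  b→5  [3 exit(s)]
  3: c→5  [1 exit(s)]
  4: ∅  [deadlock]
  5: b→2  b→5  c→3  tau→0  [4 exit(s)]
Path to 4: c·c·b·b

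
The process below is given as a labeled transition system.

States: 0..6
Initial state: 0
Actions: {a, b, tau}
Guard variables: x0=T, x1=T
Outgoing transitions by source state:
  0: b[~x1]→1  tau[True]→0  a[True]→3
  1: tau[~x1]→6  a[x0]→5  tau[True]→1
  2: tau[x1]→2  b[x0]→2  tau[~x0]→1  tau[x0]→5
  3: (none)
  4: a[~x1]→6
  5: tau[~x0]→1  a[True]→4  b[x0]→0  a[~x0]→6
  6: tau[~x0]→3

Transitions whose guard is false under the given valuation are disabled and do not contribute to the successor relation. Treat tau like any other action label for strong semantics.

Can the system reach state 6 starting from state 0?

Guard filter leaves 9 enabled edge(s).
Layer 0: {0}
Layer 1: {3}  total {0,3}
R = {0,3}

Answer: UNREACHABLE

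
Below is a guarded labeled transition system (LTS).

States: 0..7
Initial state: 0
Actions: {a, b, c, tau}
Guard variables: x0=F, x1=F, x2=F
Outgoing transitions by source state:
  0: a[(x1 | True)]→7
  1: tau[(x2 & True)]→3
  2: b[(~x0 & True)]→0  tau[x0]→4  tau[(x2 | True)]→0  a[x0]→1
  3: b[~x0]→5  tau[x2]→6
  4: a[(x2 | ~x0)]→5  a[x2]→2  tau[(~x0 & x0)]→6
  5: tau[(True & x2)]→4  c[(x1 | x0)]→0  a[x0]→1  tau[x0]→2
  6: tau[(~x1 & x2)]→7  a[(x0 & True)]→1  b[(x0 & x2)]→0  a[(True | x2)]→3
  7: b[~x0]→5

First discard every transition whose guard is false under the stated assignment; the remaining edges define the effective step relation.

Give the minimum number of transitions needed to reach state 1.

Layered search for 1:
  L0 = {0}
  L1 = {7}
  L2 = {5}
1 never appears.

Answer: UNREACHABLE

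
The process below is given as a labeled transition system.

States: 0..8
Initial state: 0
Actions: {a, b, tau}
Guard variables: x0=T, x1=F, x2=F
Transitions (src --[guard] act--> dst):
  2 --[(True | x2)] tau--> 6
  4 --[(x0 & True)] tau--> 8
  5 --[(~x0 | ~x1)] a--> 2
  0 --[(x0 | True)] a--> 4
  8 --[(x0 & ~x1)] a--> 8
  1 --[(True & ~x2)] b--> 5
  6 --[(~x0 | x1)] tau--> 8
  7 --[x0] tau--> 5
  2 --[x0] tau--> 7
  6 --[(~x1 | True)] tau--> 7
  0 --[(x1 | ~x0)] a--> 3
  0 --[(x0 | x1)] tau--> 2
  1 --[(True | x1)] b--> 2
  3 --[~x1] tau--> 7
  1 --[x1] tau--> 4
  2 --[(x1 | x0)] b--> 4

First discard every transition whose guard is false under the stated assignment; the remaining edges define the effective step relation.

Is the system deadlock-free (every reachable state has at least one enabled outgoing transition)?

Answer: DEADLOCK-FREE

Working:
Reachable = {0,2,4,5,6,7,8}
  0: a→4  tau→2  [2 exit(s)]
  2: b→4  tau→6  tau→7  [3 exit(s)]
  4: tau→8  [1 exit(s)]
  5: a→2  [1 exit(s)]
  6: tau→7  [1 exit(s)]
  7: tau→5  [1 exit(s)]
  8: a→8  [1 exit(s)]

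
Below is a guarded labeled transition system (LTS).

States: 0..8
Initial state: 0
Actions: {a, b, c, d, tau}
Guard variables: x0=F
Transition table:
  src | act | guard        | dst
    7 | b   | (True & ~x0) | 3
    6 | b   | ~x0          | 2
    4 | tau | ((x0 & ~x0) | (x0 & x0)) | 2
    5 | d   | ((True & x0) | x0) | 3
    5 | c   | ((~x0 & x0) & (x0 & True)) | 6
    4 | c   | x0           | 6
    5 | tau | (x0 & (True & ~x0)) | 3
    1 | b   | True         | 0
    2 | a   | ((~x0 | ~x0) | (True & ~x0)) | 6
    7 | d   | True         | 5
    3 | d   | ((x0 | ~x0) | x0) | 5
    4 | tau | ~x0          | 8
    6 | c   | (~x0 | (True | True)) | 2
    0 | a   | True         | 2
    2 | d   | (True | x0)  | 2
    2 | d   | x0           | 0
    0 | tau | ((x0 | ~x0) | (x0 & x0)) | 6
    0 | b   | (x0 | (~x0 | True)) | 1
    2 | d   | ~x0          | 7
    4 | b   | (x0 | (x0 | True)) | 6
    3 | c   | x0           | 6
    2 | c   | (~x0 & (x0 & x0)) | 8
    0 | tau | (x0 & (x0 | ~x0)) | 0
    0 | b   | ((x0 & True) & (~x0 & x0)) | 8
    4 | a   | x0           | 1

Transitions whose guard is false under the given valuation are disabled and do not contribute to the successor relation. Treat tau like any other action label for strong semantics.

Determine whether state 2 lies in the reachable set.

Answer: REACHABLE

Trace:
After dropping false guards: 14 live edges.
L0 = {0}
L1 = {1,2,6}  now seen {0,1,2,6}
L2 = {7}  now seen {0,1,2,6,7}
L3 = {3,5}  now seen {0,1,2,3,5,6,7}
Reachable = {0,1,2,3,5,6,7}
trace reaching 2: a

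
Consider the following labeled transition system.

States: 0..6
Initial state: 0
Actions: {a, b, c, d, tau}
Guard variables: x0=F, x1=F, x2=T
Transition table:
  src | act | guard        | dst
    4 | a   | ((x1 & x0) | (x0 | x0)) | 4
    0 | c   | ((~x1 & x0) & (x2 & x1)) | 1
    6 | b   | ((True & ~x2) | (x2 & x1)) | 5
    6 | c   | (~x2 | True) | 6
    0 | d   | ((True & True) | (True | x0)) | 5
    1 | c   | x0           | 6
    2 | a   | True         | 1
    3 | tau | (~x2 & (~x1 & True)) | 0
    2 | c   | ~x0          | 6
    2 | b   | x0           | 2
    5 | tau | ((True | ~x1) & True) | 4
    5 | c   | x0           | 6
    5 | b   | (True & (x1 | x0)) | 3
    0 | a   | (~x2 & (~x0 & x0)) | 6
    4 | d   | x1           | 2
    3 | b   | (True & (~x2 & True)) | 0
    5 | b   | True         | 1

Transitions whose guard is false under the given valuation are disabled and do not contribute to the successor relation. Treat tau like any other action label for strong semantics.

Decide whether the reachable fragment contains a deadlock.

Answer: DEADLOCK at state 1

Trace:
Reach set: {0,1,4,5}
  0: d→5  [1 out]
  1: ∅  [deadlock]
  4: ∅  [deadlock]
  5: b→1  tau→4  [2 out]
trace reaching 1: d·b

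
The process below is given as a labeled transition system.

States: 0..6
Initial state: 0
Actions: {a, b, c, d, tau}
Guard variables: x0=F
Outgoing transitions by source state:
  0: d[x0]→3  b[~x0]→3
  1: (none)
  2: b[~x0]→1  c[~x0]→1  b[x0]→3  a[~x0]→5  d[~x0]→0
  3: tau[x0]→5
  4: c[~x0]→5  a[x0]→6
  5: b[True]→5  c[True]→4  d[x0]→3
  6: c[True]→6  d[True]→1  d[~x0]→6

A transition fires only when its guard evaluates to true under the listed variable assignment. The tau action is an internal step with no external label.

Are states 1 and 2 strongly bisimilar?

Answer: NOT BISIMILAR

Analysis:
Refine partition for ~:
  P[0] = {{0,1,2,3,4,5,6}}
  P[1] = {{0},{1,3},{2},{4},{5},{6}}
stable after 2 split(s): 6 block(s)
1∈{1,3}, 2∈{2}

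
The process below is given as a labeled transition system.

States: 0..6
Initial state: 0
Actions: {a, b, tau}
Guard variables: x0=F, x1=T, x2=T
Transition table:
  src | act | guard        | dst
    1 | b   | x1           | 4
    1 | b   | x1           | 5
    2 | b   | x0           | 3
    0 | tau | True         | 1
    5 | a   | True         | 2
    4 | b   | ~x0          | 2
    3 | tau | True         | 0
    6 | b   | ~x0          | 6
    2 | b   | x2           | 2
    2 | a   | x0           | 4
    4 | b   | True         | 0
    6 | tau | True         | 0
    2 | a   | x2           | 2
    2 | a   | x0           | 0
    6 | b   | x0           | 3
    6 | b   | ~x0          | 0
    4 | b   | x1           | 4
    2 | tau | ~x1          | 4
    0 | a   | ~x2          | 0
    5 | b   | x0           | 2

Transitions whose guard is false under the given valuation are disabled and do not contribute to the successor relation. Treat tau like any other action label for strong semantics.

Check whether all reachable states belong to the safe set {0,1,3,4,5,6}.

Allowed set {0,1,3,4,5,6}
R = {0,1,2,4,5}
  0: ok
  1: ok
  2: ✗ unsafe
  4: ok
  5: ok
counterexample path to 2: tau·b·b

Answer: INVARIANT VIOLATED at state 2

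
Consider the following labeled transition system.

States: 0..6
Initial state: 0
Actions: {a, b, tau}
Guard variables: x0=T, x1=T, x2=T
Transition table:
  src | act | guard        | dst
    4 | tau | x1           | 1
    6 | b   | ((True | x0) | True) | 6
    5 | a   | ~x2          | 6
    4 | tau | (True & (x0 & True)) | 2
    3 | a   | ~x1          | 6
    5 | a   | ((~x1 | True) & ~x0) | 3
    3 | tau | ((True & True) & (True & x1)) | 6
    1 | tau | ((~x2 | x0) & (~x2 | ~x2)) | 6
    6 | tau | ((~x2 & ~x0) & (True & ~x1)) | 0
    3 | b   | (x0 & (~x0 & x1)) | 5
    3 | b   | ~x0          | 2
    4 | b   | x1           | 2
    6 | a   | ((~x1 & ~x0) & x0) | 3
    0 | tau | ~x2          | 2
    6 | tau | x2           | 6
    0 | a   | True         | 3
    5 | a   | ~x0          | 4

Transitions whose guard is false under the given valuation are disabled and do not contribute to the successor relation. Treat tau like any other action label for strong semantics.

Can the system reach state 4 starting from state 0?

7 transition(s) survive guard evaluation.
Layer 0: {0}
Layer 1: {3}  now seen {0,3}
Layer 2: {6}  now seen {0,3,6}
Reach set: {0,3,6}

Answer: UNREACHABLE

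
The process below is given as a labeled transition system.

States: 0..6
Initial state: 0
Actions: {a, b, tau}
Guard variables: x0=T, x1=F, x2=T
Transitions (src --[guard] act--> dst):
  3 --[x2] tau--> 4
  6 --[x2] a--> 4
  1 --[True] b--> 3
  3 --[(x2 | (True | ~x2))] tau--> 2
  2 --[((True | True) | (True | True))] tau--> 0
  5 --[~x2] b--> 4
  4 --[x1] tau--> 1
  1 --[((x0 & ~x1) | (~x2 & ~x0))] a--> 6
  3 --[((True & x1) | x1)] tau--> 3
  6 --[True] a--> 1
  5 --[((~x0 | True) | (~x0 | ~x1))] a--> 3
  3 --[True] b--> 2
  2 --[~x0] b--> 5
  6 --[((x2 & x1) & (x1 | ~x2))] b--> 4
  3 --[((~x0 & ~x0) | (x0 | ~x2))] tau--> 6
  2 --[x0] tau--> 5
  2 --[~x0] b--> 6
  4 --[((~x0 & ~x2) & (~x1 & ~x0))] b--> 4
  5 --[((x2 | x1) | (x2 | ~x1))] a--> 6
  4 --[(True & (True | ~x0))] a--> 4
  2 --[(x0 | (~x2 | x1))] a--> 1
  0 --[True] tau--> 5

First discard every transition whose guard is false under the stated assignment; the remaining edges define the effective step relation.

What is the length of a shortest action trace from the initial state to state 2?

Layered search for 2:
  depth 0: {0}
  depth 1: {5}
  depth 2: {3,6}
  depth 3: {1,2,4}
2 enters at depth 3; path tau·a·b

Answer: 3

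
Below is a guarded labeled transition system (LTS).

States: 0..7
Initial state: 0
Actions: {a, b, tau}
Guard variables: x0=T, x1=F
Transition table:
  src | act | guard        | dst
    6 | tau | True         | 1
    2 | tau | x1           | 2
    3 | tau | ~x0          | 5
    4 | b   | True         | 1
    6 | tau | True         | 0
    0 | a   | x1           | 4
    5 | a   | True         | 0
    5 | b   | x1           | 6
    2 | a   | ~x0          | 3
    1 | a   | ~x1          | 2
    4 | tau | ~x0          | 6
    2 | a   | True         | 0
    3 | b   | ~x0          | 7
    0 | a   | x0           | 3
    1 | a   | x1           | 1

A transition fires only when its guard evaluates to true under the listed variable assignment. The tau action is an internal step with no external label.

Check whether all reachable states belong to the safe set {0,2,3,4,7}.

Answer: INVARIANT HOLDS

Trace:
Safe = {0,2,3,4,7}
R = {0,3}
  0: safe
  3: safe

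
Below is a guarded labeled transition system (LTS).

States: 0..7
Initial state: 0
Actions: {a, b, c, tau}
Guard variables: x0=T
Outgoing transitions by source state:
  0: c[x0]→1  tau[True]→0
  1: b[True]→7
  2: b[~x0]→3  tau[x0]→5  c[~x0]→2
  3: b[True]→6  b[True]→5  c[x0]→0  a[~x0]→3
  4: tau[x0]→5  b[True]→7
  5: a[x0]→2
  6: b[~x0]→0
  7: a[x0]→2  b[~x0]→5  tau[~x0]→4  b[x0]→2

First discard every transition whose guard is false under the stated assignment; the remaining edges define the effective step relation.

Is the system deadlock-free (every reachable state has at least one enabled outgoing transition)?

Reach set: {0,1,2,5,7}
  0: c→1  tau→0  [deg 2]
  1: b→7  [deg 1]
  2: tau→5  [deg 1]
  5: a→2  [deg 1]
  7: a→2  b→2  [deg 2]

Answer: DEADLOCK-FREE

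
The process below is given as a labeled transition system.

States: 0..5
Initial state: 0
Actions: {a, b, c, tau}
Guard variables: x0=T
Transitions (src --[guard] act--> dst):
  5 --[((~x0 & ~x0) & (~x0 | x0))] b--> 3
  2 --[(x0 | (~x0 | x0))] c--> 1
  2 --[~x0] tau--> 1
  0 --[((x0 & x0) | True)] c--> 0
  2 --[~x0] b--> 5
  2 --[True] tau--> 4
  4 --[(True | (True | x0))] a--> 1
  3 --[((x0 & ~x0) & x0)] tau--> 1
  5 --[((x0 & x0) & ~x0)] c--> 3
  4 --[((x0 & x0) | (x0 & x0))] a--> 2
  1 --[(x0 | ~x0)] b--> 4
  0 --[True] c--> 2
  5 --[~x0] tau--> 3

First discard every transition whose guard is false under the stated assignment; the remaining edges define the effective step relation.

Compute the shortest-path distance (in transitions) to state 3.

BFS to 3:
  L0 = {0}
  L1 = {2}
  L2 = {1,4}
3 never appears.

Answer: UNREACHABLE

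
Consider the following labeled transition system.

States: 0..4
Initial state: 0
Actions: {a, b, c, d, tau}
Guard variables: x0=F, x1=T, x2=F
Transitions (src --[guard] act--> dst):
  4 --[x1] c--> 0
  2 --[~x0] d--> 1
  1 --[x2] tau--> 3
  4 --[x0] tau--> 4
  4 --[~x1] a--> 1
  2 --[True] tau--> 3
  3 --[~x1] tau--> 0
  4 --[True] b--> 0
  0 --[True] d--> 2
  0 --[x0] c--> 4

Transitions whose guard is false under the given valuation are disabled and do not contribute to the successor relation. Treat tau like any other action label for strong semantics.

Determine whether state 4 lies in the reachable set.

Answer: UNREACHABLE

Trace:
After dropping false guards: 5 live edges.
L0 = {0}
L1 = {2}  total {0,2}
L2 = {1,3}  total {0,1,2,3}
Reachable = {0,1,2,3}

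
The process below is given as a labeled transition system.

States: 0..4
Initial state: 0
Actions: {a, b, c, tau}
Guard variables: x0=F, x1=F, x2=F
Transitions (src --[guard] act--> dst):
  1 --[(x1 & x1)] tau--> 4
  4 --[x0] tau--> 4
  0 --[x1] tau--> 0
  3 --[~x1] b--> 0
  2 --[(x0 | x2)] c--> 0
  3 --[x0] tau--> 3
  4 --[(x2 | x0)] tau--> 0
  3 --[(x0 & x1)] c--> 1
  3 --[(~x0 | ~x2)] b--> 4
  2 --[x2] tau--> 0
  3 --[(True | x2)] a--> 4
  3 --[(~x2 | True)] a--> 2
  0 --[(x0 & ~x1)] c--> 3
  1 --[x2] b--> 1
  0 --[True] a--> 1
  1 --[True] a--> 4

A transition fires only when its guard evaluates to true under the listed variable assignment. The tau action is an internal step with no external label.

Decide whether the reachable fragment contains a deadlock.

Answer: DEADLOCK at state 4

Working:
Reachable = {0,1,4}
  0: a→1  [1 out]
  1: a→4  [1 out]
  4: ∅  [deadlock]
Path to 4: a·a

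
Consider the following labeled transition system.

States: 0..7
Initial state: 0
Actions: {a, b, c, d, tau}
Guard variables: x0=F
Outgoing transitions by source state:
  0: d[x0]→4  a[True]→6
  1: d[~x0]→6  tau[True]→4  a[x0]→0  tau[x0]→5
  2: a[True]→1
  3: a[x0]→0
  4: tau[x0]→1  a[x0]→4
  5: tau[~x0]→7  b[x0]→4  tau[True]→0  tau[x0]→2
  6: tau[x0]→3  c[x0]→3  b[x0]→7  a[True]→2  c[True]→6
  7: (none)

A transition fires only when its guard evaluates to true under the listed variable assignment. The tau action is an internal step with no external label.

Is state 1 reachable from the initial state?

Answer: REACHABLE

Analysis:
After dropping false guards: 8 live edges.
L0 = {0}
L1 = {6}  now seen {0,6}
L2 = {2}  now seen {0,2,6}
L3 = {1}  now seen {0,1,2,6}
L4 = {4}  now seen {0,1,2,4,6}
R = {0,1,2,4,6}
trace reaching 1: a·a·a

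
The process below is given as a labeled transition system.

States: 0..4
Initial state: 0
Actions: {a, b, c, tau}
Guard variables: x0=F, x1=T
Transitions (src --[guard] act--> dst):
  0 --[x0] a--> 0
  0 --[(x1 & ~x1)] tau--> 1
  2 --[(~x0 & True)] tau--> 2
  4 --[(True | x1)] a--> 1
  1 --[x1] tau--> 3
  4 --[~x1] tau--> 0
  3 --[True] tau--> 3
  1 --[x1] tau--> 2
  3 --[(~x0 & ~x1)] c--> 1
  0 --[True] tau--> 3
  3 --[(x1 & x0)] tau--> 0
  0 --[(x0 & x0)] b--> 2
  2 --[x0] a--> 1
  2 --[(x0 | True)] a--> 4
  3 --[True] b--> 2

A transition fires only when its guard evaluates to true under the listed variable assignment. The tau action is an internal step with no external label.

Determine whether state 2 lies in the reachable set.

Guard filter leaves 8 enabled edge(s).
Layer 0: {0}
Layer 1: {3}  now seen {0,3}
Layer 2: {2}  now seen {0,2,3}
Layer 3: {4}  now seen {0,2,3,4}
Layer 4: {1}  now seen {0,1,2,3,4}
Reachable = {0,1,2,3,4}
Path to 2: tau·b

Answer: REACHABLE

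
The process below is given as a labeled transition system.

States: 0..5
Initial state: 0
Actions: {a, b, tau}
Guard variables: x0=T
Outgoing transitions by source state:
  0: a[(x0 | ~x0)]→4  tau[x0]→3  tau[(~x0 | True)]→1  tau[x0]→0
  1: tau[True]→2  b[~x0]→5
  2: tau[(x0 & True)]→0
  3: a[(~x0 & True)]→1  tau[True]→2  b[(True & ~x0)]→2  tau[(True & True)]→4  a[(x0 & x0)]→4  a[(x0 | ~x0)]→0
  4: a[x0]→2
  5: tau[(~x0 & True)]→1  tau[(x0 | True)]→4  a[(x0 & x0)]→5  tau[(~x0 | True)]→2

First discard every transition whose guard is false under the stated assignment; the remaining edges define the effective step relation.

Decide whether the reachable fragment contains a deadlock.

Answer: DEADLOCK-FREE

Trace:
Reachable = {0,1,2,3,4}
  0: a→4  tau→0  tau→1  tau→3  [deg 4]
  1: tau→2  [deg 1]
  2: tau→0  [deg 1]
  3: a→0  a→4  tau→2  tau→4  [deg 4]
  4: a→2  [deg 1]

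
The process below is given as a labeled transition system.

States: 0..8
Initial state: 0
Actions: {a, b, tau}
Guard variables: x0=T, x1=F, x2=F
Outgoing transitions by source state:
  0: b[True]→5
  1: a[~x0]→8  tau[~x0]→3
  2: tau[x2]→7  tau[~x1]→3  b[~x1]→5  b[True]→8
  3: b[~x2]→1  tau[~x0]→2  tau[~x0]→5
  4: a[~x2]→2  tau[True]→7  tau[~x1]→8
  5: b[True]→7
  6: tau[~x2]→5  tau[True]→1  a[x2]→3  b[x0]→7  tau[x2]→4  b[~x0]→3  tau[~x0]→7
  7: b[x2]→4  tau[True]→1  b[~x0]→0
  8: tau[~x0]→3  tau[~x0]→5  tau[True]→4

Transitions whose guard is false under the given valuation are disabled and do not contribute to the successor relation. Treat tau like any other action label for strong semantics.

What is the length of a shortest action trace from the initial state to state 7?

Layered search for 7:
  Layer 0: {0}
  Layer 1: {5}
  Layer 2: {7}
first hit 7 at d=2 via b·b

Answer: 2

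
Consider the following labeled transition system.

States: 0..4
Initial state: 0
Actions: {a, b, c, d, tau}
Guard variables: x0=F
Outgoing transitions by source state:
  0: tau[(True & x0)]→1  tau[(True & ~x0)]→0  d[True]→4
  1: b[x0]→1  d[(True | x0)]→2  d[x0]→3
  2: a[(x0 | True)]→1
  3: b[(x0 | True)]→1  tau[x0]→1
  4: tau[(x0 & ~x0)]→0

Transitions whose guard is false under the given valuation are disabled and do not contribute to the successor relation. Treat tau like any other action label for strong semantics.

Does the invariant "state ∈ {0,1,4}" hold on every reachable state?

Answer: INVARIANT HOLDS

Trace:
Allowed set {0,1,4}
Reach set: {0,4}
  0: ok
  4: ok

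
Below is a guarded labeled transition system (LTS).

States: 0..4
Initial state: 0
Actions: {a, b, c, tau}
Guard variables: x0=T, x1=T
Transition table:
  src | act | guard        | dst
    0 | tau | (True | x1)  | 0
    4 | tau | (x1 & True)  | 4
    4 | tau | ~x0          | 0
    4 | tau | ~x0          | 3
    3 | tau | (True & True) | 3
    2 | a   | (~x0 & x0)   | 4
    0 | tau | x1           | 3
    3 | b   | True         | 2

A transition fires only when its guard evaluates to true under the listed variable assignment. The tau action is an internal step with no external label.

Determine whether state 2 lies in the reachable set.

After dropping false guards: 5 live edges.
L0 = {0}
L1 = {3}  total {0,3}
L2 = {2}  total {0,2,3}
R = {0,2,3}
witness 2: tau·b

Answer: REACHABLE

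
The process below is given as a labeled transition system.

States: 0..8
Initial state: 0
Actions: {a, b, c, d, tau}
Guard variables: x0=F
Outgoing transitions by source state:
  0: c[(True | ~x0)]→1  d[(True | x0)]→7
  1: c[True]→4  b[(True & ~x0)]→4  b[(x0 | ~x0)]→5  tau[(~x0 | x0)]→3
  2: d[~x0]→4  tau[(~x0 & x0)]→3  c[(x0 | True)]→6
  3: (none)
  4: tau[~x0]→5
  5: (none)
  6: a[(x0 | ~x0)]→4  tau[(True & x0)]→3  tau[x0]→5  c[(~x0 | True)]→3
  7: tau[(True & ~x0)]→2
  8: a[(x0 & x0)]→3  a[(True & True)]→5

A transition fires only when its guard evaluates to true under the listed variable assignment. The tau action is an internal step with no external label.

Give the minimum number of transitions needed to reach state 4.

Answer: 2

Trace:
Breadth-first toward 4:
  depth 0: {0}
  depth 1: {1,7}
  depth 2: {2,3,4,5}
4 enters at depth 2; path c·b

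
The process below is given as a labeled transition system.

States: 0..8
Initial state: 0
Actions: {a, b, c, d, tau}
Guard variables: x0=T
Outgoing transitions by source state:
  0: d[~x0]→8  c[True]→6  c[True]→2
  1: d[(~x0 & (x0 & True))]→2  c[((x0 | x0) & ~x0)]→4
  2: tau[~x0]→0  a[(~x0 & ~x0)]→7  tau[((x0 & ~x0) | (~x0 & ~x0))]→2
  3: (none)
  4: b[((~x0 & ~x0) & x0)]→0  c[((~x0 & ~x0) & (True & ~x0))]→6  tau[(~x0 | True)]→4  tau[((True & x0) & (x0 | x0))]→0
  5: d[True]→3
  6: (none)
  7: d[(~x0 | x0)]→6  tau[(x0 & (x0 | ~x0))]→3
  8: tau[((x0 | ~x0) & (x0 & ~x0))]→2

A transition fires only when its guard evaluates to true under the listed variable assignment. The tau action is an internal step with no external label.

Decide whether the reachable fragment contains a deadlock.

Reach set: {0,2,6}
  0: c→2  c→6  [deg 2]
  2: ∅  [STUCK]
  6: ∅  [STUCK]
witness 2: c

Answer: DEADLOCK at state 2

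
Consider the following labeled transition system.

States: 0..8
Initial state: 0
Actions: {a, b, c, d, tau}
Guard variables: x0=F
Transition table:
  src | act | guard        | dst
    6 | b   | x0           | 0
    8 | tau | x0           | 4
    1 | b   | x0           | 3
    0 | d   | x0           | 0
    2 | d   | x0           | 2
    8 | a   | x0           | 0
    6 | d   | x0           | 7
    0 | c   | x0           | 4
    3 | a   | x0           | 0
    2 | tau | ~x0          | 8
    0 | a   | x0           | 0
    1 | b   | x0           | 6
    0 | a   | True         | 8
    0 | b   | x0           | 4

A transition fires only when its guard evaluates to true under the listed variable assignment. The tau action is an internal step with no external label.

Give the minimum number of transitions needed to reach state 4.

Layered search for 4:
  L0 = {0}
  L1 = {8}
4 never appears.

Answer: UNREACHABLE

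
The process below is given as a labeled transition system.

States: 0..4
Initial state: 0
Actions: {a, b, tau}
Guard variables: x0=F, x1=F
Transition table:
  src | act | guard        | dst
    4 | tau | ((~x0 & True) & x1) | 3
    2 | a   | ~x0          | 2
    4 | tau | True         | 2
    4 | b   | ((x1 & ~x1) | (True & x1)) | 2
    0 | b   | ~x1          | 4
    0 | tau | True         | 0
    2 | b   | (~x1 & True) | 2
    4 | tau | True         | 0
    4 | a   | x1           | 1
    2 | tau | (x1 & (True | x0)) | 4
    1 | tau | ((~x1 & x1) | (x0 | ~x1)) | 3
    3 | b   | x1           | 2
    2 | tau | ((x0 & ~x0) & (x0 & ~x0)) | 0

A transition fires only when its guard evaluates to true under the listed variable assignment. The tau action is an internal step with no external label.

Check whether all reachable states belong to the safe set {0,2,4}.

Safe = {0,2,4}
Reach set: {0,2,4}
  0: ok
  2: ok
  4: ok

Answer: INVARIANT HOLDS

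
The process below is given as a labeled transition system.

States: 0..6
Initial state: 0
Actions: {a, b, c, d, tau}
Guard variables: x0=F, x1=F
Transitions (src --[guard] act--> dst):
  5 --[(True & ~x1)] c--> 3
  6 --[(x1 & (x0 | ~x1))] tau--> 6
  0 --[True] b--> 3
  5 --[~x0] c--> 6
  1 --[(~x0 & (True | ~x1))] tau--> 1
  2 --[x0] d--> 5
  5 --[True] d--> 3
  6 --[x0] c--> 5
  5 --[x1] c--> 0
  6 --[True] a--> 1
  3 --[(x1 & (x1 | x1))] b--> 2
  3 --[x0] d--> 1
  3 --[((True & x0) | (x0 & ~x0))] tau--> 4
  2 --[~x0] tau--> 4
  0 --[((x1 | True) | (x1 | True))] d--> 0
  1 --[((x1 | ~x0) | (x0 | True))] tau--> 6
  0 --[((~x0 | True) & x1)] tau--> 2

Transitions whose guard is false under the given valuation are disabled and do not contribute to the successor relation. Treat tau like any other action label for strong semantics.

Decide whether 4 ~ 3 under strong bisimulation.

Answer: BISIMILAR

Working:
Bisimulation quotient by refinement:
  π0 = {{0,1,2,3,4,5,6}}
  π1 = {{0},{1,2},{3,4},{5},{6}}
  π2 = {{0},{1},{2},{3,4},{5},{6}}
6 equivalence class(es) (converged in 3)
[4]={3,4}  [3]={3,4}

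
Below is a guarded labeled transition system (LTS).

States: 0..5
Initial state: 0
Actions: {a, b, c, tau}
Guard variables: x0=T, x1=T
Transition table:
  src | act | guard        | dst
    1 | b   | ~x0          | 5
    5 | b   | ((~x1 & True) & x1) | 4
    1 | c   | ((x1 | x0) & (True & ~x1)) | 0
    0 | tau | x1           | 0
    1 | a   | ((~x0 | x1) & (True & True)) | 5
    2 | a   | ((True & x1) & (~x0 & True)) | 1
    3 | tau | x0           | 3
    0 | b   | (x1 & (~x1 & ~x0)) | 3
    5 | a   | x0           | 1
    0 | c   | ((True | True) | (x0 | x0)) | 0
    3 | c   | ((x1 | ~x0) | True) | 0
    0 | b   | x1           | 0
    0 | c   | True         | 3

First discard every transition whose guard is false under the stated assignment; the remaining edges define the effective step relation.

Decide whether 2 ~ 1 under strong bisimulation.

Bisimulation quotient by refinement:
  P[0] = {{0,1,2,3,4,5}}
  P[1] = {{0},{1,5},{2,4},{3}}
stable after 2 split(s): 4 block(s)
2∈{2,4}, 1∈{1,5}

Answer: NOT BISIMILAR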